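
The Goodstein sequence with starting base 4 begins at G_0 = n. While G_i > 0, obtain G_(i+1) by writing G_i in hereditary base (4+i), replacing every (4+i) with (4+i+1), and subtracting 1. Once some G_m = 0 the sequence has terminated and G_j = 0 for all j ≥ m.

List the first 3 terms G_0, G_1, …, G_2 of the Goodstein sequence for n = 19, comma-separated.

19, 27, 37

i=0: 19 = 4^2 + 3 (b=4); 4→5: 5^2 + 3 = 28; 28−1 = 27
i=1: 27 = 5^2 + 2 (b=5); 5→6: 6^2 + 2 = 38; 38−1 = 37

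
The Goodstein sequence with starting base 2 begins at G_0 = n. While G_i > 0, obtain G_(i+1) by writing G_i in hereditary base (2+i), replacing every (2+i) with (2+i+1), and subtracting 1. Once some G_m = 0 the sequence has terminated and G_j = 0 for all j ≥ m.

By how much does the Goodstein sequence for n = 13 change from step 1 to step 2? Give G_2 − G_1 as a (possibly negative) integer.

base 2: 13 = 2^(2 + 1) + 2^2 + 1; at 3: 3^(3 + 1) + 3^3 + 1 = 109; next = 108
base 3: 108 = 3^(3 + 1) + 3^3; at 4: 4^(4 + 1) + 4^4 = 1280; next = 1279

1171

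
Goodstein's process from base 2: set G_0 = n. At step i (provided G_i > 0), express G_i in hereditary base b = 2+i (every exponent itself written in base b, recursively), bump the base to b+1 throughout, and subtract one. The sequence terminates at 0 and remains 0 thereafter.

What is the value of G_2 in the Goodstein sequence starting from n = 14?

1281

step 0: 14 = 2^(2 + 1) + 2^2 + 2; sub 3 for 2: 3^(3 + 1) + 3^3 + 3; = 111; G_1 = 111−1 = 110
step 1: 110 = 3^(3 + 1) + 3^3 + 2; sub 4 for 3: 4^(4 + 1) + 4^4 + 2; = 1282; G_2 = 1282−1 = 1281
step 2: 1281 = 4^(4 + 1) + 4^4 + 1; sub 5 for 4: 5^(5 + 1) + 5^5 + 1; = 18751; G_3 = 18751−1 = 18750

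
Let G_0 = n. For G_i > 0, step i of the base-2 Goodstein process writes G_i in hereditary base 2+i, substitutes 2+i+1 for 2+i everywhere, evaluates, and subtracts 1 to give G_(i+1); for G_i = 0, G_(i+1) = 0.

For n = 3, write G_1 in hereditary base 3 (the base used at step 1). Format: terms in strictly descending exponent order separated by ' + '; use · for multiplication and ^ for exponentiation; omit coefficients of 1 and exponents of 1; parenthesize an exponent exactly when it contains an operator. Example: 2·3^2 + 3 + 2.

3

G_0=3  [base 2] 2 + 1  →[2↦3]→  3 + 1 = 4  −1 ⇒ G_1=3
G_1=3  [base 3] 3  →[3↦4]→  4 = 4  −1 ⇒ G_2=3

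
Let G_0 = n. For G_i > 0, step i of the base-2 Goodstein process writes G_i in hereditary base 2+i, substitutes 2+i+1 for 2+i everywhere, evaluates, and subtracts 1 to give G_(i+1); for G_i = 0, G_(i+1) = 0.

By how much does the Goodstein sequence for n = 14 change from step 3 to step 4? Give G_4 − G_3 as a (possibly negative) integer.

G_0=14  [base 2] 2^(2 + 1) + 2^2 + 2  →[2↦3]→  3^(3 + 1) + 3^3 + 3 = 111  −1 ⇒ G_1=110
G_1=110  [base 3] 3^(3 + 1) + 3^3 + 2  →[3↦4]→  4^(4 + 1) + 4^4 + 2 = 1282  −1 ⇒ G_2=1281
G_2=1281  [base 4] 4^(4 + 1) + 4^4 + 1  →[4↦5]→  5^(5 + 1) + 5^5 + 1 = 18751  −1 ⇒ G_3=18750
G_3=18750  [base 5] 5^(5 + 1) + 5^5  →[5↦6]→  6^(6 + 1) + 6^6 = 326592  −1 ⇒ G_4=326591

307841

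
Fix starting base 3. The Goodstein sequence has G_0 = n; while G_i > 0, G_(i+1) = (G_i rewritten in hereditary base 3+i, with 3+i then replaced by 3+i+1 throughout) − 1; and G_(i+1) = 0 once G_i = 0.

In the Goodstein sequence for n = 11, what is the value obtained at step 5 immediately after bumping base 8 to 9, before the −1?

step 0: 11 = 3^2 + 2; sub 4 for 3: 4^2 + 2; = 18; G_1 = 18−1 = 17
step 1: 17 = 4^2 + 1; sub 5 for 4: 5^2 + 1; = 26; G_2 = 26−1 = 25
step 2: 25 = 5^2; sub 6 for 5: 6^2; = 36; G_3 = 36−1 = 35
step 3: 35 = 5·6 + 5; sub 7 for 6: 5·7 + 5; = 40; G_4 = 40−1 = 39
step 4: 39 = 5·7 + 4; sub 8 for 7: 5·8 + 4; = 44; G_5 = 44−1 = 43
step 5: 43 = 5·8 + 3; sub 9 for 8: 5·9 + 3; = 48; G_6 = 48−1 = 47

48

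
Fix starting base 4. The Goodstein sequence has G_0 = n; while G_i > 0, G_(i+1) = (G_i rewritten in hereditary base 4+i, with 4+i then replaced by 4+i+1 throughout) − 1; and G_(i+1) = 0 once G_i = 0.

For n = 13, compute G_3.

step 0: 13 = 3·4 + 1; sub 5 for 4: 3·5 + 1; = 16; G_1 = 16−1 = 15
step 1: 15 = 3·5; sub 6 for 5: 3·6; = 18; G_2 = 18−1 = 17
step 2: 17 = 2·6 + 5; sub 7 for 6: 2·7 + 5; = 19; G_3 = 19−1 = 18
step 3: 18 = 2·7 + 4; sub 8 for 7: 2·8 + 4; = 20; G_4 = 20−1 = 19

18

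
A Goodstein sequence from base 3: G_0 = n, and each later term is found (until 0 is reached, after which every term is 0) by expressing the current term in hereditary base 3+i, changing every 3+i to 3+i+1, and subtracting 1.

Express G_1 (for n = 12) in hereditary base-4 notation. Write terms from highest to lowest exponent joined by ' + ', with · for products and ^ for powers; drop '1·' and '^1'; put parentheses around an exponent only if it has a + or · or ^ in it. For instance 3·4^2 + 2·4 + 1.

G_0=12  [base 3] 3^2 + 3  →[3↦4]→  4^2 + 4 = 20  −1 ⇒ G_1=19
G_1=19  [base 4] 4^2 + 3  →[4↦5]→  5^2 + 3 = 28  −1 ⇒ G_2=27

4^2 + 3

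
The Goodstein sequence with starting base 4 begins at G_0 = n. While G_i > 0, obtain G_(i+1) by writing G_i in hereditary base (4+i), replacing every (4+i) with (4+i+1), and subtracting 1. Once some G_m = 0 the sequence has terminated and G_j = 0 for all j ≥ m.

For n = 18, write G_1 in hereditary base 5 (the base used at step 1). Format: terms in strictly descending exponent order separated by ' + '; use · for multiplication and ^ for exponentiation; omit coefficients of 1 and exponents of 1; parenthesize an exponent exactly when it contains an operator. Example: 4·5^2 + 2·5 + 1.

5^2 + 1

G_0=18  [base 4] 4^2 + 2  →[4↦5]→  5^2 + 2 = 27  −1 ⇒ G_1=26
G_1=26  [base 5] 5^2 + 1  →[5↦6]→  6^2 + 1 = 37  −1 ⇒ G_2=36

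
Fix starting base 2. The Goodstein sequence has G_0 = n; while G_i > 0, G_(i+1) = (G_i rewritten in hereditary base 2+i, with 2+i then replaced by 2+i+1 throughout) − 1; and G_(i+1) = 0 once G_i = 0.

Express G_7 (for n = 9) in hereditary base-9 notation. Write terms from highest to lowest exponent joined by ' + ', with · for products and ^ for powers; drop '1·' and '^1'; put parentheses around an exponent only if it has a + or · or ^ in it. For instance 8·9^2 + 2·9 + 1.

G_0 = 9. HB_2(9) = 2^(2 + 1) + 1. Bump = 82. G_1 = 81.
G_1 = 81. HB_3(81) = 3^(3 + 1). Bump = 1024. G_2 = 1023.
G_2 = 1023. HB_4(1023) = 3·4^4 + 3·4^3 + 3·4^2 + 3·4 + 3. Bump = 9843. G_3 = 9842.
G_3 = 9842. HB_5(9842) = 3·5^5 + 3·5^3 + 3·5^2 + 3·5 + 2. Bump = 140744. G_4 = 140743.
G_4 = 140743. HB_6(140743) = 3·6^6 + 3·6^3 + 3·6^2 + 3·6 + 1. Bump = 2471827. G_5 = 2471826.
G_5 = 2471826. HB_7(2471826) = 3·7^7 + 3·7^3 + 3·7^2 + 3·7. Bump = 50333400. G_6 = 50333399.
G_6 = 50333399. HB_8(50333399) = 3·8^8 + 3·8^3 + 3·8^2 + 2·8 + 7. Bump = 1162263922. G_7 = 1162263921.

3·9^9 + 3·9^3 + 3·9^2 + 2·9 + 6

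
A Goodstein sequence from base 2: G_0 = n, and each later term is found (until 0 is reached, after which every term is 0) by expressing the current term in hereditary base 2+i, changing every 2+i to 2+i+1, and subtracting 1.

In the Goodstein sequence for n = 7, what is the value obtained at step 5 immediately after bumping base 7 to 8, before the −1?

[0] 7 ≡ 2^2 + 2 + 1 (base 2). Lift 3: 31. −1: 30.
[1] 30 ≡ 3^3 + 3 (base 3). Lift 4: 260. −1: 259.
[2] 259 ≡ 4^4 + 3 (base 4). Lift 5: 3128. −1: 3127.
[3] 3127 ≡ 5^5 + 2 (base 5). Lift 6: 46658. −1: 46657.
[4] 46657 ≡ 6^6 + 1 (base 6). Lift 7: 823544. −1: 823543.
[5] 823543 ≡ 7^7 (base 7). Lift 8: 16777216. −1: 16777215.

16777216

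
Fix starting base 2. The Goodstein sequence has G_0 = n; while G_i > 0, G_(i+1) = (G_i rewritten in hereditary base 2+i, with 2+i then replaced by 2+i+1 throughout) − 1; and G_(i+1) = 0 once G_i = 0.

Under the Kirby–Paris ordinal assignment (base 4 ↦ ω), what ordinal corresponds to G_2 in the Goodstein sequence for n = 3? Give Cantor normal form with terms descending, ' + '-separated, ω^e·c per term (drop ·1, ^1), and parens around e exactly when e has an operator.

3

base 2: 3 = 2 + 1; at 3: 3 + 1 = 4; next = 3
base 3: 3 = 3; at 4: 4 = 4; next = 3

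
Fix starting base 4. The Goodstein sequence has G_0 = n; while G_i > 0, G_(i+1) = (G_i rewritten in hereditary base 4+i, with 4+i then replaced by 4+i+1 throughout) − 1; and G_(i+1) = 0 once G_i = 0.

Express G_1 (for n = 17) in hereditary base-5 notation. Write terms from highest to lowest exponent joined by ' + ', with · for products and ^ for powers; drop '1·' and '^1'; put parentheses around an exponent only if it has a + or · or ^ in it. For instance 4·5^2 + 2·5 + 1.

G_0 = 17. HB_4(17) = 4^2 + 1. Bump = 26. G_1 = 25.
G_1 = 25. HB_5(25) = 5^2. Bump = 36. G_2 = 35.

5^2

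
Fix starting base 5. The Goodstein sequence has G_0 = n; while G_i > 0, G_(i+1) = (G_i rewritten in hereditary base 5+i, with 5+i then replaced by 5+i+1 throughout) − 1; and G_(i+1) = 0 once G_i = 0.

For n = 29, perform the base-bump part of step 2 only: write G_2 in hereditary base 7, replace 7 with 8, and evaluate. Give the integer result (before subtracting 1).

66

(0) 29|_5 = 5^2 + 4 ↦ 6^2 + 4|_6 = 40 ⇒ 39
(1) 39|_6 = 6^2 + 3 ↦ 7^2 + 3|_7 = 52 ⇒ 51
(2) 51|_7 = 7^2 + 2 ↦ 8^2 + 2|_8 = 66 ⇒ 65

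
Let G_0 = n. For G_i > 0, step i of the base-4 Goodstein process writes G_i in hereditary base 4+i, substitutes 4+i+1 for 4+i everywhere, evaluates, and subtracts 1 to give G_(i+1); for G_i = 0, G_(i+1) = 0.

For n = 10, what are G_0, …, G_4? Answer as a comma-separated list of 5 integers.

[0] 10 ≡ 2·4 + 2 (base 4). Lift 5: 12. −1: 11.
[1] 11 ≡ 2·5 + 1 (base 5). Lift 6: 13. −1: 12.
[2] 12 ≡ 2·6 (base 6). Lift 7: 14. −1: 13.
[3] 13 ≡ 7 + 6 (base 7). Lift 8: 14. −1: 13.

10, 11, 12, 13, 13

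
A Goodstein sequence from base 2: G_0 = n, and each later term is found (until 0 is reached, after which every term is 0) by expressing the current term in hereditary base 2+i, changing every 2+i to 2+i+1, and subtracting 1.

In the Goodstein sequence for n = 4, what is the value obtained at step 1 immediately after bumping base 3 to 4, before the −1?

42

step 0: 4 = 2^2; sub 3 for 2: 3^3; = 27; G_1 = 27−1 = 26
step 1: 26 = 2·3^2 + 2·3 + 2; sub 4 for 3: 2·4^2 + 2·4 + 2; = 42; G_2 = 42−1 = 41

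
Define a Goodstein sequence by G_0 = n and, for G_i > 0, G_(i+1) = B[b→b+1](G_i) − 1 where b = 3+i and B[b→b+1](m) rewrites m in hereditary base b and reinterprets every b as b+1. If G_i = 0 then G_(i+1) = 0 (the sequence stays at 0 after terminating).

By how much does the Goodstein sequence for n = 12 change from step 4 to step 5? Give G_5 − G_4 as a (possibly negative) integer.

14

step 0: 12 = 3^2 + 3; sub 4 for 3: 4^2 + 4; = 20; G_1 = 20−1 = 19
step 1: 19 = 4^2 + 3; sub 5 for 4: 5^2 + 3; = 28; G_2 = 28−1 = 27
step 2: 27 = 5^2 + 2; sub 6 for 5: 6^2 + 2; = 38; G_3 = 38−1 = 37
step 3: 37 = 6^2 + 1; sub 7 for 6: 7^2 + 1; = 50; G_4 = 50−1 = 49
step 4: 49 = 7^2; sub 8 for 7: 8^2; = 64; G_5 = 64−1 = 63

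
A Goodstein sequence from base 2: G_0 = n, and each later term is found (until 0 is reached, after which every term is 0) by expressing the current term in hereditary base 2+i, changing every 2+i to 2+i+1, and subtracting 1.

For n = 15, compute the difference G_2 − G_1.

15 —HB2→ 2^(2 + 1) + 2^2 + 2 + 1 —bump→ 3^(3 + 1) + 3^3 + 3 + 1 = 112 —(−1)→ 111
111 —HB3→ 3^(3 + 1) + 3^3 + 3 —bump→ 4^(4 + 1) + 4^4 + 4 = 1284 —(−1)→ 1283

1172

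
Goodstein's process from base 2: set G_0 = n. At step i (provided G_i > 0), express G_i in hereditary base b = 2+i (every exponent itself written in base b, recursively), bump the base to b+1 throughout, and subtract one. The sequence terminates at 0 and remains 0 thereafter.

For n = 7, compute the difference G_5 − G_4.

(0) 7|_2 = 2^2 + 2 + 1 ↦ 3^3 + 3 + 1|_3 = 31 ⇒ 30
(1) 30|_3 = 3^3 + 3 ↦ 4^4 + 4|_4 = 260 ⇒ 259
(2) 259|_4 = 4^4 + 3 ↦ 5^5 + 3|_5 = 3128 ⇒ 3127
(3) 3127|_5 = 5^5 + 2 ↦ 6^6 + 2|_6 = 46658 ⇒ 46657
(4) 46657|_6 = 6^6 + 1 ↦ 7^7 + 1|_7 = 823544 ⇒ 823543

776886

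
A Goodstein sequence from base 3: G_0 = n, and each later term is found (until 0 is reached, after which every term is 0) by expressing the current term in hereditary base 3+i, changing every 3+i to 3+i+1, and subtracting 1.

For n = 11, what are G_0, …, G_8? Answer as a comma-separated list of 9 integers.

11, 17, 25, 35, 39, 43, 47, 51, 55

11 —HB3→ 3^2 + 2 —bump→ 4^2 + 2 = 18 —(−1)→ 17
17 —HB4→ 4^2 + 1 —bump→ 5^2 + 1 = 26 —(−1)→ 25
25 —HB5→ 5^2 —bump→ 6^2 = 36 —(−1)→ 35
35 —HB6→ 5·6 + 5 —bump→ 5·7 + 5 = 40 —(−1)→ 39
39 —HB7→ 5·7 + 4 —bump→ 5·8 + 4 = 44 —(−1)→ 43
43 —HB8→ 5·8 + 3 —bump→ 5·9 + 3 = 48 —(−1)→ 47
47 —HB9→ 5·9 + 2 —bump→ 5·10 + 2 = 52 —(−1)→ 51
51 —HB10→ 5·10 + 1 —bump→ 5·11 + 1 = 56 —(−1)→ 55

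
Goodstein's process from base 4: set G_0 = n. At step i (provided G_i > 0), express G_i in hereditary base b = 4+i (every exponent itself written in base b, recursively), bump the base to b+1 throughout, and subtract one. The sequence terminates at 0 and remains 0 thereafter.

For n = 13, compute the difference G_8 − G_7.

1

i=0: 13 = 3·4 + 1 (b=4); 4→5: 3·5 + 1 = 16; 16−1 = 15
i=1: 15 = 3·5 (b=5); 5→6: 3·6 = 18; 18−1 = 17
i=2: 17 = 2·6 + 5 (b=6); 6→7: 2·7 + 5 = 19; 19−1 = 18
i=3: 18 = 2·7 + 4 (b=7); 7→8: 2·8 + 4 = 20; 20−1 = 19
i=4: 19 = 2·8 + 3 (b=8); 8→9: 2·9 + 3 = 21; 21−1 = 20
i=5: 20 = 2·9 + 2 (b=9); 9→10: 2·10 + 2 = 22; 22−1 = 21
i=6: 21 = 2·10 + 1 (b=10); 10→11: 2·11 + 1 = 23; 23−1 = 22
i=7: 22 = 2·11 (b=11); 11→12: 2·12 = 24; 24−1 = 23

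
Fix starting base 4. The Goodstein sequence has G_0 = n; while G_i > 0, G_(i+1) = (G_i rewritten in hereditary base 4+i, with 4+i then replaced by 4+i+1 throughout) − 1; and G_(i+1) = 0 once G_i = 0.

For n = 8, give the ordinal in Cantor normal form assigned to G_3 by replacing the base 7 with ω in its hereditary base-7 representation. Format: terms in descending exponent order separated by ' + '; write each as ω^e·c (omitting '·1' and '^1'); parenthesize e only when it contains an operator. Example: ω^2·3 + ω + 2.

(0) 8|_4 = 2·4 ↦ 2·5|_5 = 10 ⇒ 9
(1) 9|_5 = 5 + 4 ↦ 6 + 4|_6 = 10 ⇒ 9
(2) 9|_6 = 6 + 3 ↦ 7 + 3|_7 = 10 ⇒ 9
(3) 9|_7 = 7 + 2 ↦ 8 + 2|_8 = 10 ⇒ 9

ω + 2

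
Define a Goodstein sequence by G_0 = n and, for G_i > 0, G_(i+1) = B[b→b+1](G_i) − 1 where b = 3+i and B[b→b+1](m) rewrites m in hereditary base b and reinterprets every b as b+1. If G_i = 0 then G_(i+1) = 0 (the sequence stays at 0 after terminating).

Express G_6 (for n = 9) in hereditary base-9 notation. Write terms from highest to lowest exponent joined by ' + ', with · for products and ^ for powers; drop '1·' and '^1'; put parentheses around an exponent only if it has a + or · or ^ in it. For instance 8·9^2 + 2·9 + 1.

2·9 + 6

base 3: 9 = 3^2; at 4: 4^2 = 16; next = 15
base 4: 15 = 3·4 + 3; at 5: 3·5 + 3 = 18; next = 17
base 5: 17 = 3·5 + 2; at 6: 3·6 + 2 = 20; next = 19
base 6: 19 = 3·6 + 1; at 7: 3·7 + 1 = 22; next = 21
base 7: 21 = 3·7; at 8: 3·8 = 24; next = 23
base 8: 23 = 2·8 + 7; at 9: 2·9 + 7 = 25; next = 24
base 9: 24 = 2·9 + 6; at 10: 2·10 + 6 = 26; next = 25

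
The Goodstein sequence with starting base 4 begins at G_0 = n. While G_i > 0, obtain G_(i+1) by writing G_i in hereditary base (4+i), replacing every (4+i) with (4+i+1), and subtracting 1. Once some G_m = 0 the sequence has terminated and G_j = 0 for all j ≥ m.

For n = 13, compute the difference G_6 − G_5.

G_0 = 13. HB_4(13) = 3·4 + 1. Bump = 16. G_1 = 15.
G_1 = 15. HB_5(15) = 3·5. Bump = 18. G_2 = 17.
G_2 = 17. HB_6(17) = 2·6 + 5. Bump = 19. G_3 = 18.
G_3 = 18. HB_7(18) = 2·7 + 4. Bump = 20. G_4 = 19.
G_4 = 19. HB_8(19) = 2·8 + 3. Bump = 21. G_5 = 20.
G_5 = 20. HB_9(20) = 2·9 + 2. Bump = 22. G_6 = 21.

1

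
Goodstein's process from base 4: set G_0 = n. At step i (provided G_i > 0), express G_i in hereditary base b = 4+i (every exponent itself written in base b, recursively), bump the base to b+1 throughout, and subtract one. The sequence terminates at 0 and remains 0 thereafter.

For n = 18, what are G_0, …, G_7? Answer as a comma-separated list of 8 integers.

step 0: 18 = 4^2 + 2; sub 5 for 4: 5^2 + 2; = 27; G_1 = 27−1 = 26
step 1: 26 = 5^2 + 1; sub 6 for 5: 6^2 + 1; = 37; G_2 = 37−1 = 36
step 2: 36 = 6^2; sub 7 for 6: 7^2; = 49; G_3 = 49−1 = 48
step 3: 48 = 6·7 + 6; sub 8 for 7: 6·8 + 6; = 54; G_4 = 54−1 = 53
step 4: 53 = 6·8 + 5; sub 9 for 8: 6·9 + 5; = 59; G_5 = 59−1 = 58
step 5: 58 = 6·9 + 4; sub 10 for 9: 6·10 + 4; = 64; G_6 = 64−1 = 63
step 6: 63 = 6·10 + 3; sub 11 for 10: 6·11 + 3; = 69; G_7 = 69−1 = 68

18, 26, 36, 48, 53, 58, 63, 68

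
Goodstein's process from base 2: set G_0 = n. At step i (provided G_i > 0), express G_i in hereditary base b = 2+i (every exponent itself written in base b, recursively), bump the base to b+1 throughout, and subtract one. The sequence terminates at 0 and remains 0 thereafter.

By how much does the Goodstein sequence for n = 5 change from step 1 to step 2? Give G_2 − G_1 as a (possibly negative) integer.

[0] 5 ≡ 2^2 + 1 (base 2). Lift 3: 28. −1: 27.
[1] 27 ≡ 3^3 (base 3). Lift 4: 256. −1: 255.

228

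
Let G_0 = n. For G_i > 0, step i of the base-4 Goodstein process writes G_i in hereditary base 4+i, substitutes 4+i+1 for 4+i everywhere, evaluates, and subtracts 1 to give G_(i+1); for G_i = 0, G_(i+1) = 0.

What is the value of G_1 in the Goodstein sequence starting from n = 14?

(0) 14|_4 = 3·4 + 2 ↦ 3·5 + 2|_5 = 17 ⇒ 16
(1) 16|_5 = 3·5 + 1 ↦ 3·6 + 1|_6 = 19 ⇒ 18

16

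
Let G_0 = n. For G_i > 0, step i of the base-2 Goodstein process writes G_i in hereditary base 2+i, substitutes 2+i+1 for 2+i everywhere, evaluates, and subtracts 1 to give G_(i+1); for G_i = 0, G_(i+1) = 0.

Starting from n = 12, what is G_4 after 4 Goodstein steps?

(0) 12|_2 = 2^(2 + 1) + 2^2 ↦ 3^(3 + 1) + 3^3|_3 = 108 ⇒ 107
(1) 107|_3 = 3^(3 + 1) + 2·3^2 + 2·3 + 2 ↦ 4^(4 + 1) + 2·4^2 + 2·4 + 2|_4 = 1066 ⇒ 1065
(2) 1065|_4 = 4^(4 + 1) + 2·4^2 + 2·4 + 1 ↦ 5^(5 + 1) + 2·5^2 + 2·5 + 1|_5 = 15686 ⇒ 15685
(3) 15685|_5 = 5^(5 + 1) + 2·5^2 + 2·5 ↦ 6^(6 + 1) + 2·6^2 + 2·6|_6 = 280020 ⇒ 280019
(4) 280019|_6 = 6^(6 + 1) + 2·6^2 + 6 + 5 ↦ 7^(7 + 1) + 2·7^2 + 7 + 5|_7 = 5764911 ⇒ 5764910

280019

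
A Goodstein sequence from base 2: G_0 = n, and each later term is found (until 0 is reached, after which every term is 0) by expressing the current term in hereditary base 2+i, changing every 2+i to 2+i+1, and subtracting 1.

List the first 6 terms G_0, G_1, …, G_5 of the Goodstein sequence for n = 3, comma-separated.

G_0=3  [base 2] 2 + 1  →[2↦3]→  3 + 1 = 4  −1 ⇒ G_1=3
G_1=3  [base 3] 3  →[3↦4]→  4 = 4  −1 ⇒ G_2=3
G_2=3  [base 4] 3  →[4↦5]→  3 = 3  −1 ⇒ G_3=2
G_3=2  [base 5] 2  →[5↦6]→  2 = 2  −1 ⇒ G_4=1
G_4=1  [base 6] 1  →[6↦7]→  1 = 1  −1 ⇒ G_5=0

3, 3, 3, 2, 1, 0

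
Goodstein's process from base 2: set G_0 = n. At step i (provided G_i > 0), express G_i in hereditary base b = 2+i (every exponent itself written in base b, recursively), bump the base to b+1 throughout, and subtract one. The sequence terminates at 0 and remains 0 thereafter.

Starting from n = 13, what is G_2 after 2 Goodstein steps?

[0] 13 ≡ 2^(2 + 1) + 2^2 + 1 (base 2). Lift 3: 109. −1: 108.
[1] 108 ≡ 3^(3 + 1) + 3^3 (base 3). Lift 4: 1280. −1: 1279.
[2] 1279 ≡ 4^(4 + 1) + 3·4^3 + 3·4^2 + 3·4 + 3 (base 4). Lift 5: 16093. −1: 16092.

1279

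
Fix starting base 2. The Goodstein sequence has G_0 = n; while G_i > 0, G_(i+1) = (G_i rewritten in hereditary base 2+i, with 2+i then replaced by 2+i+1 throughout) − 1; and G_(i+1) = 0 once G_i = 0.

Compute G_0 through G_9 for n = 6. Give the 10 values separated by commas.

6, 29, 257, 3125, 46655, 98039, 187243, 332147, 555551, 885775

step 0: 6 = 2^2 + 2; sub 3 for 2: 3^3 + 3; = 30; G_1 = 30−1 = 29
step 1: 29 = 3^3 + 2; sub 4 for 3: 4^4 + 2; = 258; G_2 = 258−1 = 257
step 2: 257 = 4^4 + 1; sub 5 for 4: 5^5 + 1; = 3126; G_3 = 3126−1 = 3125
step 3: 3125 = 5^5; sub 6 for 5: 6^6; = 46656; G_4 = 46656−1 = 46655
step 4: 46655 = 5·6^5 + 5·6^4 + 5·6^3 + 5·6^2 + 5·6 + 5; sub 7 for 6: 5·7^5 + 5·7^4 + 5·7^3 + 5·7^2 + 5·7 + 5; = 98040; G_5 = 98040−1 = 98039
step 5: 98039 = 5·7^5 + 5·7^4 + 5·7^3 + 5·7^2 + 5·7 + 4; sub 8 for 7: 5·8^5 + 5·8^4 + 5·8^3 + 5·8^2 + 5·8 + 4; = 187244; G_6 = 187244−1 = 187243
step 6: 187243 = 5·8^5 + 5·8^4 + 5·8^3 + 5·8^2 + 5·8 + 3; sub 9 for 8: 5·9^5 + 5·9^4 + 5·9^3 + 5·9^2 + 5·9 + 3; = 332148; G_7 = 332148−1 = 332147
step 7: 332147 = 5·9^5 + 5·9^4 + 5·9^3 + 5·9^2 + 5·9 + 2; sub 10 for 9: 5·10^5 + 5·10^4 + 5·10^3 + 5·10^2 + 5·10 + 2; = 555552; G_8 = 555552−1 = 555551
step 8: 555551 = 5·10^5 + 5·10^4 + 5·10^3 + 5·10^2 + 5·10 + 1; sub 11 for 10: 5·11^5 + 5·11^4 + 5·11^3 + 5·11^2 + 5·11 + 1; = 885776; G_9 = 885776−1 = 885775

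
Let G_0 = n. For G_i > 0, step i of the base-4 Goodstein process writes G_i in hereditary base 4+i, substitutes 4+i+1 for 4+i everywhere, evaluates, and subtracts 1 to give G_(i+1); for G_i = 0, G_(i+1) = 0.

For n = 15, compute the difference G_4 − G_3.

2

G_0=15  [base 4] 3·4 + 3  →[4↦5]→  3·5 + 3 = 18  −1 ⇒ G_1=17
G_1=17  [base 5] 3·5 + 2  →[5↦6]→  3·6 + 2 = 20  −1 ⇒ G_2=19
G_2=19  [base 6] 3·6 + 1  →[6↦7]→  3·7 + 1 = 22  −1 ⇒ G_3=21
G_3=21  [base 7] 3·7  →[7↦8]→  3·8 = 24  −1 ⇒ G_4=23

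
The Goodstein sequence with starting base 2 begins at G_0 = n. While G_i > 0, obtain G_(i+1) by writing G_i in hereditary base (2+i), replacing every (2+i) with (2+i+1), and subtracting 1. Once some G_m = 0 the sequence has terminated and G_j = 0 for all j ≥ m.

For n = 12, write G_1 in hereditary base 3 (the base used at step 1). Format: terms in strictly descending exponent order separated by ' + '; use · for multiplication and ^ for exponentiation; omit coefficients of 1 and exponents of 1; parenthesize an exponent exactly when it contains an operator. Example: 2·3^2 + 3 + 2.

3^(3 + 1) + 2·3^2 + 2·3 + 2

step 0: 12 = 2^(2 + 1) + 2^2; sub 3 for 2: 3^(3 + 1) + 3^3; = 108; G_1 = 108−1 = 107
step 1: 107 = 3^(3 + 1) + 2·3^2 + 2·3 + 2; sub 4 for 3: 4^(4 + 1) + 2·4^2 + 2·4 + 2; = 1066; G_2 = 1066−1 = 1065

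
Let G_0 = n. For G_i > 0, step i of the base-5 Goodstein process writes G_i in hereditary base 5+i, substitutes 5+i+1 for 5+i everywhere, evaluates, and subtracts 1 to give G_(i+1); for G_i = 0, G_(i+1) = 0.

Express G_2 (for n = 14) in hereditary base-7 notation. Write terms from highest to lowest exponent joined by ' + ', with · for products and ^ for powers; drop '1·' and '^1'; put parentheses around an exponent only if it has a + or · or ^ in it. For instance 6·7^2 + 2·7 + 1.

base 5: 14 = 2·5 + 4; at 6: 2·6 + 4 = 16; next = 15
base 6: 15 = 2·6 + 3; at 7: 2·7 + 3 = 17; next = 16
base 7: 16 = 2·7 + 2; at 8: 2·8 + 2 = 18; next = 17

2·7 + 2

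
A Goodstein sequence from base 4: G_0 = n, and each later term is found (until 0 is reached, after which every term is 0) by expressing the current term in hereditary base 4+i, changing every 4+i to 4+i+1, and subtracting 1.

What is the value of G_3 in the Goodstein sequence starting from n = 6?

i=0: 6 = 4 + 2 (b=4); 4→5: 5 + 2 = 7; 7−1 = 6
i=1: 6 = 5 + 1 (b=5); 5→6: 6 + 1 = 7; 7−1 = 6
i=2: 6 = 6 (b=6); 6→7: 7 = 7; 7−1 = 6

6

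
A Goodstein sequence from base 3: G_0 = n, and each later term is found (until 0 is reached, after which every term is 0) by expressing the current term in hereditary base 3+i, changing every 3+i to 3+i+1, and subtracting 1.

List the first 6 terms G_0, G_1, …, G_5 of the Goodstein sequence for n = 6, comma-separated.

G_0 = 6. HB_3(6) = 2·3. Bump = 8. G_1 = 7.
G_1 = 7. HB_4(7) = 4 + 3. Bump = 8. G_2 = 7.
G_2 = 7. HB_5(7) = 5 + 2. Bump = 8. G_3 = 7.
G_3 = 7. HB_6(7) = 6 + 1. Bump = 8. G_4 = 7.
G_4 = 7. HB_7(7) = 7. Bump = 8. G_5 = 7.

6, 7, 7, 7, 7, 7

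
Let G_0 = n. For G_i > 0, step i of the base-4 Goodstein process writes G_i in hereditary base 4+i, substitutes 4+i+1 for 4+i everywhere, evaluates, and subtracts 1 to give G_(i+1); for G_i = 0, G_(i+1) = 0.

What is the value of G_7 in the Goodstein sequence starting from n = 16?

41

16 —HB4→ 4^2 —bump→ 5^2 = 25 —(−1)→ 24
24 —HB5→ 4·5 + 4 —bump→ 4·6 + 4 = 28 —(−1)→ 27
27 —HB6→ 4·6 + 3 —bump→ 4·7 + 3 = 31 —(−1)→ 30
30 —HB7→ 4·7 + 2 —bump→ 4·8 + 2 = 34 —(−1)→ 33
33 —HB8→ 4·8 + 1 —bump→ 4·9 + 1 = 37 —(−1)→ 36
36 —HB9→ 4·9 —bump→ 4·10 = 40 —(−1)→ 39
39 —HB10→ 3·10 + 9 —bump→ 3·11 + 9 = 42 —(−1)→ 41
41 —HB11→ 3·11 + 8 —bump→ 3·12 + 8 = 44 —(−1)→ 43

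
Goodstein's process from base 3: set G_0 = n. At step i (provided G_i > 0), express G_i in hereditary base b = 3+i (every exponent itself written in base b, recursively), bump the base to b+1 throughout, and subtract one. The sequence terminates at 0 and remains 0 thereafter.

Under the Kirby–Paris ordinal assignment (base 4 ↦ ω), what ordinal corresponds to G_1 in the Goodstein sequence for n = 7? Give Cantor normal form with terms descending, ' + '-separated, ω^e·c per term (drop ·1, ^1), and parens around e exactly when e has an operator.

ω·2

G_0=7  [base 3] 2·3 + 1  →[3↦4]→  2·4 + 1 = 9  −1 ⇒ G_1=8
G_1=8  [base 4] 2·4  →[4↦5]→  2·5 = 10  −1 ⇒ G_2=9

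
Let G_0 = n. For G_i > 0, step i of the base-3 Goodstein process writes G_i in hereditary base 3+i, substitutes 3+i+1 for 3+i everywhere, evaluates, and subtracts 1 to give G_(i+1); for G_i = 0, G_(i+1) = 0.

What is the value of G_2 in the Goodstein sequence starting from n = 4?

G_0 = 4. HB_3(4) = 3 + 1. Bump = 5. G_1 = 4.
G_1 = 4. HB_4(4) = 4. Bump = 5. G_2 = 4.

4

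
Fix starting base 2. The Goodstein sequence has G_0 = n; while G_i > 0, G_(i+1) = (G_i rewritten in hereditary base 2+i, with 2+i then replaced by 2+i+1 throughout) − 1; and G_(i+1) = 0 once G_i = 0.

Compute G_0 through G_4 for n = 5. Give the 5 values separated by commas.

5 —HB2→ 2^2 + 1 —bump→ 3^3 + 1 = 28 —(−1)→ 27
27 —HB3→ 3^3 —bump→ 4^4 = 256 —(−1)→ 255
255 —HB4→ 3·4^3 + 3·4^2 + 3·4 + 3 —bump→ 3·5^3 + 3·5^2 + 3·5 + 3 = 468 —(−1)→ 467
467 —HB5→ 3·5^3 + 3·5^2 + 3·5 + 2 —bump→ 3·6^3 + 3·6^2 + 3·6 + 2 = 776 —(−1)→ 775

5, 27, 255, 467, 775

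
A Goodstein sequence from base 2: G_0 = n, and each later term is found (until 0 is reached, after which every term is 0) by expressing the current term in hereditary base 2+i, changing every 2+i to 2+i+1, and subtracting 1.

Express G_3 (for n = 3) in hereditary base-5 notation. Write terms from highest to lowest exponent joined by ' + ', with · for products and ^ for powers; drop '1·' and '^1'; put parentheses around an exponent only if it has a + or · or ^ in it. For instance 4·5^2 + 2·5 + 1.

2

G_0=3  [base 2] 2 + 1  →[2↦3]→  3 + 1 = 4  −1 ⇒ G_1=3
G_1=3  [base 3] 3  →[3↦4]→  4 = 4  −1 ⇒ G_2=3
G_2=3  [base 4] 3  →[4↦5]→  3 = 3  −1 ⇒ G_3=2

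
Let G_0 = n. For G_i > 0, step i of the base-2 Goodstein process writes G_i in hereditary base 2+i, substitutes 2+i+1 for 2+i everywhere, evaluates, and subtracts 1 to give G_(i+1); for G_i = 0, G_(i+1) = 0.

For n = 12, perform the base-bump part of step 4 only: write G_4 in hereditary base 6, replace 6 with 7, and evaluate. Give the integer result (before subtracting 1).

5764911

step 0: 12 = 2^(2 + 1) + 2^2; sub 3 for 2: 3^(3 + 1) + 3^3; = 108; G_1 = 108−1 = 107
step 1: 107 = 3^(3 + 1) + 2·3^2 + 2·3 + 2; sub 4 for 3: 4^(4 + 1) + 2·4^2 + 2·4 + 2; = 1066; G_2 = 1066−1 = 1065
step 2: 1065 = 4^(4 + 1) + 2·4^2 + 2·4 + 1; sub 5 for 4: 5^(5 + 1) + 2·5^2 + 2·5 + 1; = 15686; G_3 = 15686−1 = 15685
step 3: 15685 = 5^(5 + 1) + 2·5^2 + 2·5; sub 6 for 5: 6^(6 + 1) + 2·6^2 + 2·6; = 280020; G_4 = 280020−1 = 280019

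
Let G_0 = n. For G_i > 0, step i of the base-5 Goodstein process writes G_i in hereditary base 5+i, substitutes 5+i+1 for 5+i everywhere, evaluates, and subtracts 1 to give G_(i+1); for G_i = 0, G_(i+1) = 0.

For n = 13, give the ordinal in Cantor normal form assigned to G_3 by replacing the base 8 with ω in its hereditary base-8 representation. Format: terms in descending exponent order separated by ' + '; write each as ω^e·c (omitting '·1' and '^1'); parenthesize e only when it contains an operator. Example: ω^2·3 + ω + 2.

ω·2

i=0: 13 = 2·5 + 3 (b=5); 5→6: 2·6 + 3 = 15; 15−1 = 14
i=1: 14 = 2·6 + 2 (b=6); 6→7: 2·7 + 2 = 16; 16−1 = 15
i=2: 15 = 2·7 + 1 (b=7); 7→8: 2·8 + 1 = 17; 17−1 = 16
i=3: 16 = 2·8 (b=8); 8→9: 2·9 = 18; 18−1 = 17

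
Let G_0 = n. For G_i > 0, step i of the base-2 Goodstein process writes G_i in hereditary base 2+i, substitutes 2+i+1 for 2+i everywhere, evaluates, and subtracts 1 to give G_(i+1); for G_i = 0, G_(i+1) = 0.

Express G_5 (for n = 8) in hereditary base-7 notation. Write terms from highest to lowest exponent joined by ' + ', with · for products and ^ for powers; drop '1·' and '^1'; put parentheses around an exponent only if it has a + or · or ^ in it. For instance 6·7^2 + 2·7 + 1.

step 0: 8 = 2^(2 + 1); sub 3 for 2: 3^(3 + 1); = 81; G_1 = 81−1 = 80
step 1: 80 = 2·3^3 + 2·3^2 + 2·3 + 2; sub 4 for 3: 2·4^4 + 2·4^2 + 2·4 + 2; = 554; G_2 = 554−1 = 553
step 2: 553 = 2·4^4 + 2·4^2 + 2·4 + 1; sub 5 for 4: 2·5^5 + 2·5^2 + 2·5 + 1; = 6311; G_3 = 6311−1 = 6310
step 3: 6310 = 2·5^5 + 2·5^2 + 2·5; sub 6 for 5: 2·6^6 + 2·6^2 + 2·6; = 93396; G_4 = 93396−1 = 93395
step 4: 93395 = 2·6^6 + 2·6^2 + 6 + 5; sub 7 for 6: 2·7^7 + 2·7^2 + 7 + 5; = 1647196; G_5 = 1647196−1 = 1647195
step 5: 1647195 = 2·7^7 + 2·7^2 + 7 + 4; sub 8 for 7: 2·8^8 + 2·8^2 + 8 + 4; = 33554572; G_6 = 33554572−1 = 33554571

2·7^7 + 2·7^2 + 7 + 4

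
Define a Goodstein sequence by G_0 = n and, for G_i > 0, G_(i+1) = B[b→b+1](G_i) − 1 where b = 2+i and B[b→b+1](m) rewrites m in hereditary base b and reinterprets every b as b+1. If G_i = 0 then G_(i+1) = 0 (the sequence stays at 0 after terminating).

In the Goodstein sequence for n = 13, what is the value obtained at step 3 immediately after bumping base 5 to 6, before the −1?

[0] 13 ≡ 2^(2 + 1) + 2^2 + 1 (base 2). Lift 3: 109. −1: 108.
[1] 108 ≡ 3^(3 + 1) + 3^3 (base 3). Lift 4: 1280. −1: 1279.
[2] 1279 ≡ 4^(4 + 1) + 3·4^3 + 3·4^2 + 3·4 + 3 (base 4). Lift 5: 16093. −1: 16092.
[3] 16092 ≡ 5^(5 + 1) + 3·5^3 + 3·5^2 + 3·5 + 2 (base 5). Lift 6: 280712. −1: 280711.

280712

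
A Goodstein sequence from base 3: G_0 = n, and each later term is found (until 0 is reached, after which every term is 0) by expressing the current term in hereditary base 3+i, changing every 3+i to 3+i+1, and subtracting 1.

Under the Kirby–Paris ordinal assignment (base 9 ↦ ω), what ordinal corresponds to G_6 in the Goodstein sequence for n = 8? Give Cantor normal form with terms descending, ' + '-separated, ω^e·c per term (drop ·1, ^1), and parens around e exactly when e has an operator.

ω + 2

(0) 8|_3 = 2·3 + 2 ↦ 2·4 + 2|_4 = 10 ⇒ 9
(1) 9|_4 = 2·4 + 1 ↦ 2·5 + 1|_5 = 11 ⇒ 10
(2) 10|_5 = 2·5 ↦ 2·6|_6 = 12 ⇒ 11
(3) 11|_6 = 6 + 5 ↦ 7 + 5|_7 = 12 ⇒ 11
(4) 11|_7 = 7 + 4 ↦ 8 + 4|_8 = 12 ⇒ 11
(5) 11|_8 = 8 + 3 ↦ 9 + 3|_9 = 12 ⇒ 11
(6) 11|_9 = 9 + 2 ↦ 10 + 2|_10 = 12 ⇒ 11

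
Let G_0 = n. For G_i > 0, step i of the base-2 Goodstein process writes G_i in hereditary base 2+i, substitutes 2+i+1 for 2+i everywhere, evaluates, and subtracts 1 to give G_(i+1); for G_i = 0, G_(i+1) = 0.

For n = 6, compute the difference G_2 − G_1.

step 0: 6 = 2^2 + 2; sub 3 for 2: 3^3 + 3; = 30; G_1 = 30−1 = 29
step 1: 29 = 3^3 + 2; sub 4 for 3: 4^4 + 2; = 258; G_2 = 258−1 = 257

228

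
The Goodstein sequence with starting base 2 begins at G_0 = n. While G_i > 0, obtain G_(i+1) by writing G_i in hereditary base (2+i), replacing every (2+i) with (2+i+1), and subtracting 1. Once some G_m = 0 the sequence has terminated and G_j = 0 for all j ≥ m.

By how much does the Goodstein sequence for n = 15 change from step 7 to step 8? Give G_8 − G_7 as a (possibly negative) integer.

96553327495

base 2: 15 = 2^(2 + 1) + 2^2 + 2 + 1; at 3: 3^(3 + 1) + 3^3 + 3 + 1 = 112; next = 111
base 3: 111 = 3^(3 + 1) + 3^3 + 3; at 4: 4^(4 + 1) + 4^4 + 4 = 1284; next = 1283
base 4: 1283 = 4^(4 + 1) + 4^4 + 3; at 5: 5^(5 + 1) + 5^5 + 3 = 18753; next = 18752
base 5: 18752 = 5^(5 + 1) + 5^5 + 2; at 6: 6^(6 + 1) + 6^6 + 2 = 326594; next = 326593
base 6: 326593 = 6^(6 + 1) + 6^6 + 1; at 7: 7^(7 + 1) + 7^7 + 1 = 6588345; next = 6588344
base 7: 6588344 = 7^(7 + 1) + 7^7; at 8: 8^(8 + 1) + 8^8 = 150994944; next = 150994943
base 8: 150994943 = 8^(8 + 1) + 7·8^7 + 7·8^6 + 7·8^5 + 7·8^4 + 7·8^3 + 7·8^2 + 7·8 + 7; at 9: 9^(9 + 1) + 7·9^7 + 7·9^6 + 7·9^5 + 7·9^4 + 7·9^3 + 7·9^2 + 7·9 + 7 = 3524450281; next = 3524450280
base 9: 3524450280 = 9^(9 + 1) + 7·9^7 + 7·9^6 + 7·9^5 + 7·9^4 + 7·9^3 + 7·9^2 + 7·9 + 6; at 10: 10^(10 + 1) + 7·10^7 + 7·10^6 + 7·10^5 + 7·10^4 + 7·10^3 + 7·10^2 + 7·10 + 6 = 100077777776; next = 100077777775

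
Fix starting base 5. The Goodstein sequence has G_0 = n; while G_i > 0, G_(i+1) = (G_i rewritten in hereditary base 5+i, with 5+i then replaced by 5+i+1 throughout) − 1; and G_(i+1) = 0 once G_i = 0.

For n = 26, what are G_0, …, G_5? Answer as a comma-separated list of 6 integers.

26, 36, 48, 53, 58, 63

base 5: 26 = 5^2 + 1; at 6: 6^2 + 1 = 37; next = 36
base 6: 36 = 6^2; at 7: 7^2 = 49; next = 48
base 7: 48 = 6·7 + 6; at 8: 6·8 + 6 = 54; next = 53
base 8: 53 = 6·8 + 5; at 9: 6·9 + 5 = 59; next = 58
base 9: 58 = 6·9 + 4; at 10: 6·10 + 4 = 64; next = 63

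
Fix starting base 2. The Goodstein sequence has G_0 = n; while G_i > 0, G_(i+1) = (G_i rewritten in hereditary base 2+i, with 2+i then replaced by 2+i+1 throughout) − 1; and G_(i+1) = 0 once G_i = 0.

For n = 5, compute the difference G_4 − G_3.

G_0 = 5. HB_2(5) = 2^2 + 1. Bump = 28. G_1 = 27.
G_1 = 27. HB_3(27) = 3^3. Bump = 256. G_2 = 255.
G_2 = 255. HB_4(255) = 3·4^3 + 3·4^2 + 3·4 + 3. Bump = 468. G_3 = 467.
G_3 = 467. HB_5(467) = 3·5^3 + 3·5^2 + 3·5 + 2. Bump = 776. G_4 = 775.

308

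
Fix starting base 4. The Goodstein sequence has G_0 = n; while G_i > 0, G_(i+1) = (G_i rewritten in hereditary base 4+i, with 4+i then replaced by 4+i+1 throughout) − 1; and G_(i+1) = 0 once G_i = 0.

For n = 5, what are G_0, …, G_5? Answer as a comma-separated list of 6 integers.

G_0 = 5. HB_4(5) = 4 + 1. Bump = 6. G_1 = 5.
G_1 = 5. HB_5(5) = 5. Bump = 6. G_2 = 5.
G_2 = 5. HB_6(5) = 5. Bump = 5. G_3 = 4.
G_3 = 4. HB_7(4) = 4. Bump = 4. G_4 = 3.
G_4 = 3. HB_8(3) = 3. Bump = 3. G_5 = 2.

5, 5, 5, 4, 3, 2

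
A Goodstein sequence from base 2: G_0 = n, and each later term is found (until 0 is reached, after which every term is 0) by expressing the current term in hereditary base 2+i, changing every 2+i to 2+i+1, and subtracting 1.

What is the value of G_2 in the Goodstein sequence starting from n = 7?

step 0: 7 = 2^2 + 2 + 1; sub 3 for 2: 3^3 + 3 + 1; = 31; G_1 = 31−1 = 30
step 1: 30 = 3^3 + 3; sub 4 for 3: 4^4 + 4; = 260; G_2 = 260−1 = 259
step 2: 259 = 4^4 + 3; sub 5 for 4: 5^5 + 3; = 3128; G_3 = 3128−1 = 3127

259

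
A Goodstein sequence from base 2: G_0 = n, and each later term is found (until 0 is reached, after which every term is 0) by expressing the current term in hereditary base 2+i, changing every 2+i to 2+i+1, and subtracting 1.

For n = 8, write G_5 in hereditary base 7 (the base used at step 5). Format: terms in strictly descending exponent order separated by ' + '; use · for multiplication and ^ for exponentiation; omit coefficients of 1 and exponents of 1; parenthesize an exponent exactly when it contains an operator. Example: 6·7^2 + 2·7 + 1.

i=0: 8 = 2^(2 + 1) (b=2); 2→3: 3^(3 + 1) = 81; 81−1 = 80
i=1: 80 = 2·3^3 + 2·3^2 + 2·3 + 2 (b=3); 3→4: 2·4^4 + 2·4^2 + 2·4 + 2 = 554; 554−1 = 553
i=2: 553 = 2·4^4 + 2·4^2 + 2·4 + 1 (b=4); 4→5: 2·5^5 + 2·5^2 + 2·5 + 1 = 6311; 6311−1 = 6310
i=3: 6310 = 2·5^5 + 2·5^2 + 2·5 (b=5); 5→6: 2·6^6 + 2·6^2 + 2·6 = 93396; 93396−1 = 93395
i=4: 93395 = 2·6^6 + 2·6^2 + 6 + 5 (b=6); 6→7: 2·7^7 + 2·7^2 + 7 + 5 = 1647196; 1647196−1 = 1647195
i=5: 1647195 = 2·7^7 + 2·7^2 + 7 + 4 (b=7); 7→8: 2·8^8 + 2·8^2 + 8 + 4 = 33554572; 33554572−1 = 33554571

2·7^7 + 2·7^2 + 7 + 4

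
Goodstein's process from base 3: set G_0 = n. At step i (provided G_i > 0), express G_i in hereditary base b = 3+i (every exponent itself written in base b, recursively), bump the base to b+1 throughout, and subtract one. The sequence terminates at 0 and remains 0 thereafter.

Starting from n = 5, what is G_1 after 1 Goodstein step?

base 3: 5 = 3 + 2; at 4: 4 + 2 = 6; next = 5
base 4: 5 = 4 + 1; at 5: 5 + 1 = 6; next = 5

5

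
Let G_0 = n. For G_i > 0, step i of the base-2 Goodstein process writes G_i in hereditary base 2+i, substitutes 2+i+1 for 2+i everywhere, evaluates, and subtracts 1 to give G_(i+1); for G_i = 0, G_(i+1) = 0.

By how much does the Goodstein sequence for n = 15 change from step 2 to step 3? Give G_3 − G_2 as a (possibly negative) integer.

[0] 15 ≡ 2^(2 + 1) + 2^2 + 2 + 1 (base 2). Lift 3: 112. −1: 111.
[1] 111 ≡ 3^(3 + 1) + 3^3 + 3 (base 3). Lift 4: 1284. −1: 1283.
[2] 1283 ≡ 4^(4 + 1) + 4^4 + 3 (base 4). Lift 5: 18753. −1: 18752.

17469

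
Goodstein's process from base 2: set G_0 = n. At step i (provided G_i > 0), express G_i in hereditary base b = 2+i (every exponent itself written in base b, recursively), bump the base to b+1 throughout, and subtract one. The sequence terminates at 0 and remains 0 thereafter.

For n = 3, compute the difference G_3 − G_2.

i=0: 3 = 2 + 1 (b=2); 2→3: 3 + 1 = 4; 4−1 = 3
i=1: 3 = 3 (b=3); 3→4: 4 = 4; 4−1 = 3
i=2: 3 = 3 (b=4); 4→5: 3 = 3; 3−1 = 2

-1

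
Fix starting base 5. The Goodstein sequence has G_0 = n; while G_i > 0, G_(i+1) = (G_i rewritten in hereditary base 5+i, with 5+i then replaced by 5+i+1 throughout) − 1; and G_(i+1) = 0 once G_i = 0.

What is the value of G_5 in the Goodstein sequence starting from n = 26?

26 —HB5→ 5^2 + 1 —bump→ 6^2 + 1 = 37 —(−1)→ 36
36 —HB6→ 6^2 —bump→ 7^2 = 49 —(−1)→ 48
48 —HB7→ 6·7 + 6 —bump→ 6·8 + 6 = 54 —(−1)→ 53
53 —HB8→ 6·8 + 5 —bump→ 6·9 + 5 = 59 —(−1)→ 58
58 —HB9→ 6·9 + 4 —bump→ 6·10 + 4 = 64 —(−1)→ 63

63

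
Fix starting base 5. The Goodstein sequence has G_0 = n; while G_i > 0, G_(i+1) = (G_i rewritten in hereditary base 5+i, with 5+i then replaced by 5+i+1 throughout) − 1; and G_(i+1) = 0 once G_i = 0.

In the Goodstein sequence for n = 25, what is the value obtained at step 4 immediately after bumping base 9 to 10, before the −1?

[0] 25 ≡ 5^2 (base 5). Lift 6: 36. −1: 35.
[1] 35 ≡ 5·6 + 5 (base 6). Lift 7: 40. −1: 39.
[2] 39 ≡ 5·7 + 4 (base 7). Lift 8: 44. −1: 43.
[3] 43 ≡ 5·8 + 3 (base 8). Lift 9: 48. −1: 47.
[4] 47 ≡ 5·9 + 2 (base 9). Lift 10: 52. −1: 51.

52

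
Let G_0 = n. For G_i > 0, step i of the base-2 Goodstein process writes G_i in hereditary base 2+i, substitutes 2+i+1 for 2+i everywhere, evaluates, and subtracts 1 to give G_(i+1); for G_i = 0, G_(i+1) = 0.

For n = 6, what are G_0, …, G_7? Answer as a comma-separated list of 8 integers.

base 2: 6 = 2^2 + 2; at 3: 3^3 + 3 = 30; next = 29
base 3: 29 = 3^3 + 2; at 4: 4^4 + 2 = 258; next = 257
base 4: 257 = 4^4 + 1; at 5: 5^5 + 1 = 3126; next = 3125
base 5: 3125 = 5^5; at 6: 6^6 = 46656; next = 46655
base 6: 46655 = 5·6^5 + 5·6^4 + 5·6^3 + 5·6^2 + 5·6 + 5; at 7: 5·7^5 + 5·7^4 + 5·7^3 + 5·7^2 + 5·7 + 5 = 98040; next = 98039
base 7: 98039 = 5·7^5 + 5·7^4 + 5·7^3 + 5·7^2 + 5·7 + 4; at 8: 5·8^5 + 5·8^4 + 5·8^3 + 5·8^2 + 5·8 + 4 = 187244; next = 187243
base 8: 187243 = 5·8^5 + 5·8^4 + 5·8^3 + 5·8^2 + 5·8 + 3; at 9: 5·9^5 + 5·9^4 + 5·9^3 + 5·9^2 + 5·9 + 3 = 332148; next = 332147

6, 29, 257, 3125, 46655, 98039, 187243, 332147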